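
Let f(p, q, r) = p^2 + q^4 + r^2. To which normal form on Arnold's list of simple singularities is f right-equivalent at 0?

A_3

The Hessian of f at 0 has rank 2. Corank 1: A-series; mu = 3 gives A_3.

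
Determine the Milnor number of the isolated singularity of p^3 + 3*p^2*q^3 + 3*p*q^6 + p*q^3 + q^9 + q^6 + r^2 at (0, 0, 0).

7

The Hessian of f at 0 has rank 1. Corank 2; j^3 = p^3 is a perfect cube, so E-series; the 4-jet and mu = 7 give E_7.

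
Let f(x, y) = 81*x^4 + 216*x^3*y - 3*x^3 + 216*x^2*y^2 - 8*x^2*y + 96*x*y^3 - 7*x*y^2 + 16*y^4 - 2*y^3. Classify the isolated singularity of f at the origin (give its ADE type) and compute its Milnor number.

Type D_5, Milnor number mu = 5.

The Hessian of f at 0 is [[0, 0], [0, 0]] with rank 0, so corank 2. A Groebner basis of the Jacobian ideal J(f) in C{x,y} is {x*y^2 - x*y/12 - y^2/12, x*y/12 + y^3 + y^2/12, x^2 + 5*x*y/3 + 2*y^2/3}; counting standard monomials gives mu = 5. Corank 2; j^3 = -(x + y)^2*(3*x + 2*y) has shape L^2 M (L != M), so D-series; mu = 5 gives D_5.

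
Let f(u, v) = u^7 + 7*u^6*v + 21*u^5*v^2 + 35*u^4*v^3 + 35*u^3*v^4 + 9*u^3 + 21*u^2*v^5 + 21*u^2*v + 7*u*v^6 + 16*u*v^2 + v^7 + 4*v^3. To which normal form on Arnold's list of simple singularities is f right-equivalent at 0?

The Hessian of f at 0 has rank 0. Corank 2; j^3 = (u + v)*(3*u + 2*v)^2 has shape L^2 M (L != M), so D-series; mu = 8 gives D_8.

D_{8}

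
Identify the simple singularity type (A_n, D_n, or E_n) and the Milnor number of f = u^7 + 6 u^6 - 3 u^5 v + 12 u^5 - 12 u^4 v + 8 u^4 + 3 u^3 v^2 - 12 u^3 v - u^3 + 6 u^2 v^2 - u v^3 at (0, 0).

Type E7, Milnor number mu = 7.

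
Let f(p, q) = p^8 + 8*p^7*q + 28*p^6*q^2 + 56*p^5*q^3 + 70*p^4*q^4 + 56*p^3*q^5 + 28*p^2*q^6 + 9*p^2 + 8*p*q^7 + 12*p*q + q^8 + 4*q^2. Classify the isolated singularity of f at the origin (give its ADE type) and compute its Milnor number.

The Hessian of f at 0 has rank 1. Corank 1: A-series; mu = 7 gives A_7.

Type A7, Milnor number mu = 7.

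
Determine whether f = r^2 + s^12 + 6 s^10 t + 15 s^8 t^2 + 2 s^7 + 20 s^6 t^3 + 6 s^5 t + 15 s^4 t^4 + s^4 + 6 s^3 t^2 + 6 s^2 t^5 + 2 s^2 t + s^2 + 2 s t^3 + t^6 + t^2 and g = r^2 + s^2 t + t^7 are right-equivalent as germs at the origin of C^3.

No.

The Hessian of f at 0 is [[2, 0, 0], [0, 2, 0], [0, 0, 2]] with rank 3, so corank 0. A Groebner basis of the Jacobian ideal J(f) in C{s,t,r} is {s, t, r}; counting standard monomials gives mu = 1. Corank 0: nondegenerate Morse point, so A_1. The Hessian of g at 0 is [[0, 0, 0], [0, 0, 0], [0, 0, 2]] with rank 1, so corank 2. A Groebner basis of the Jacobian ideal J(g) in C{s,t,r} is {s^2/7 + t^6, s^3, s*t, r}; counting standard monomials gives mu = 8. Corank 2; j^3 = s^2*t has shape L^2 M (L != M), so D-series; mu = 8 gives D_8. f is A_1 but g is D_8, hence not right-equivalent.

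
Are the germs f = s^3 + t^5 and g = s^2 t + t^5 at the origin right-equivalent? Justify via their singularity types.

No.

The Hessian of f at 0 has rank 0. Corank 2; j^3 = s^3 is a perfect cube, so E-series; the 5-jet and mu = 8 give E_8. The Hessian of g at 0 has rank 0. Corank 2; j^3 = s^2*t has shape L^2 M (L != M), so D-series; mu = 6 gives D_6. f is E_8 but g is D_6, hence not right-equivalent.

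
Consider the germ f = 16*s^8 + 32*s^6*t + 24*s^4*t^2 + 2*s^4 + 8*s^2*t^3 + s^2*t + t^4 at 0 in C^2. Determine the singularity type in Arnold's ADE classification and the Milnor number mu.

The Hessian of f at 0 has rank 0. Corank 2; j^3 = s^2*t has shape L^2 M (L != M), so D-series; mu = 5 gives D_5.

Type D5, Milnor number mu = 5.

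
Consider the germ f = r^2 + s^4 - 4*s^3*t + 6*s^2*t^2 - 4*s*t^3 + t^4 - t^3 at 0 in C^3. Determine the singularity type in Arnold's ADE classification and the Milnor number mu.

The Hessian of f at 0 has rank 1. Corank 2; j^3 = -t^3 is a perfect cube, so E-series; the 4-jet and mu = 6 give E_6.

Type E6, Milnor number mu = 6.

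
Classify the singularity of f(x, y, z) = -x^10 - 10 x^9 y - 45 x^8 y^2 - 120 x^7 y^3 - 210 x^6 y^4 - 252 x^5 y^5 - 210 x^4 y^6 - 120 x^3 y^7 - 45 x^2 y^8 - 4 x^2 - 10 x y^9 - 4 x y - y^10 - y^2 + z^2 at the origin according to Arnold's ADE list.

A_{9}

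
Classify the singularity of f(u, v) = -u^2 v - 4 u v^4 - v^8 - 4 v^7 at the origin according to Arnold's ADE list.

The Hessian of f at 0 is [[0, 0], [0, 0]] with rank 0, so corank 2. A Groebner basis of the Jacobian ideal J(f) in C{u,v} is {u^2*v^2, u^2*v + u^2/2 + u*v^3, u*v/2 + v^4, u^3}; counting standard monomials gives mu = 9. Corank 2; j^3 = -u^2*v has shape L^2 M (L != M), so D-series; mu = 9 gives D_9.

D_{9}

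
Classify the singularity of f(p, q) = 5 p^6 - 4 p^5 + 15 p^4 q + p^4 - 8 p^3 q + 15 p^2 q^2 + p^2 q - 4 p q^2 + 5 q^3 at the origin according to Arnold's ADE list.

D_4

The Hessian of f at 0 has rank 0. Corank 2; j^3 = q*(p^2 - 4*p*q + 5*q^2) splits into three distinct lines over C (the quadratic factor has nonzero discriminant), so D_4.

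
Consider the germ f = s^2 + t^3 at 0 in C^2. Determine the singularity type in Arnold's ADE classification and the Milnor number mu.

Type A_2, Milnor number mu = 2.

The Hessian of f at 0 has rank 1. Corank 1: A-series; mu = 2 gives A_2.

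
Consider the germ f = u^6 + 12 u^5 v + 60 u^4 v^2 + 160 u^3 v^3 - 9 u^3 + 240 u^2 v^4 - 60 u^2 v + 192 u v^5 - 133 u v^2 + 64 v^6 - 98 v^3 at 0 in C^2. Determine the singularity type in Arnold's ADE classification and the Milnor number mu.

The Hessian of f at 0 has rank 0. Corank 2; j^3 = -(u + 2*v)*(3*u + 7*v)^2 has shape L^2 M (L != M), so D-series; mu = 7 gives D_7.

Type D_{7}, Milnor number mu = 7.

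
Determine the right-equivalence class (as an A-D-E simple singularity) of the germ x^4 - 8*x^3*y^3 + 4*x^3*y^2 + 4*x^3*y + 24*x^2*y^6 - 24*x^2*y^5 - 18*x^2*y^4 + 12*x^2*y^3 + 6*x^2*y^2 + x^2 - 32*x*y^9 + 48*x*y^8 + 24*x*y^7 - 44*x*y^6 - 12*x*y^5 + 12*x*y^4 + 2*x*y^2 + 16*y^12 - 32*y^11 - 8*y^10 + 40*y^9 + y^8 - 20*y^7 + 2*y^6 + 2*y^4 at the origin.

The Hessian of f at 0 has rank 1. Corank 1: A-series; mu = 3 gives A_3.

A_3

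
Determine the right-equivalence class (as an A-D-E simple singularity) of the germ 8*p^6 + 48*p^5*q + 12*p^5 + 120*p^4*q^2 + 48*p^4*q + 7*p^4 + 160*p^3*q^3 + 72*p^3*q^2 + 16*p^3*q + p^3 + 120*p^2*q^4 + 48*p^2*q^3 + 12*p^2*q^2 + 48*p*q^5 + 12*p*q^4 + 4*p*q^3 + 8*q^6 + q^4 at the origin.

E_6

The Hessian of f at 0 is [[0, 0], [0, 0]] with rank 0, so corank 2. A Groebner basis of the Jacobian ideal J(f) in C{p,q} is {p^3, p^2*q, p^2/4 + p*q^2, -3*p^2/4 + q^3}; counting standard monomials gives mu = 6. Corank 2; j^3 = p^3 is a perfect cube, so E-series; the 4-jet and mu = 6 give E_6.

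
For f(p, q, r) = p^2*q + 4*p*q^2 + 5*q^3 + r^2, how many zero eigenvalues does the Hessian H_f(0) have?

2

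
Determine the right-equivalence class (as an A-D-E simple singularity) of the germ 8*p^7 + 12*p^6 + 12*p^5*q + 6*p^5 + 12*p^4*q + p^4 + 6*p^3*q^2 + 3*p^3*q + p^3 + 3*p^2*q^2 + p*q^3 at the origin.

E7

The Hessian of f at 0 is [[0, 0], [0, 0]] with rank 0, so corank 2. A Groebner basis of the Jacobian ideal J(f) in C{p,q} is {3*p^2 + q^4 + q^3, p^3, p^2*q - p^2 - q^3/3, 2*p^2 + p*q^2 + 2*q^3/3}; counting standard monomials gives mu = 7. Corank 2; j^3 = p^3 is a perfect cube, so E-series; the 4-jet and mu = 7 give E_7.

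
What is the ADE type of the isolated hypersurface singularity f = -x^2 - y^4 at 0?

A_{3}

The Hessian of f at 0 is [[-2, 0], [0, 0]] with rank 1, so corank 1. A Groebner basis of the Jacobian ideal J(f) in C{x,y} is {y^3, x}; counting standard monomials gives mu = 3. Corank 1: A-series; mu = 3 gives A_3.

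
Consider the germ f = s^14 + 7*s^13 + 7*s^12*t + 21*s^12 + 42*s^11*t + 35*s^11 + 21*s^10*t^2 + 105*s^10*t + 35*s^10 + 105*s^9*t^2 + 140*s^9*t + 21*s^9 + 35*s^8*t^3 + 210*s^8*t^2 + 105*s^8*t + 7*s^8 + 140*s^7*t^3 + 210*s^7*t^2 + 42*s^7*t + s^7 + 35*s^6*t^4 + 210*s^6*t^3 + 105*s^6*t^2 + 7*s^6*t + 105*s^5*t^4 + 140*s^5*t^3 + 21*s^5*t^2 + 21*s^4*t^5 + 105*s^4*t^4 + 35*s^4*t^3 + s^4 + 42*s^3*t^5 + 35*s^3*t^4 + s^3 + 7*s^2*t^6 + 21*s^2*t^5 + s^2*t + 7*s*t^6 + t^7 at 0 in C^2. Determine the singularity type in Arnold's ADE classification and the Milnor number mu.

Type D8, Milnor number mu = 8.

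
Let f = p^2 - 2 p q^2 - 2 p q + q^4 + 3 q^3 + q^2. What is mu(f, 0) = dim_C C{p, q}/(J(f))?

The Hessian of f at 0 has rank 1. Corank 1: A-series; mu = 2 gives A_2.

2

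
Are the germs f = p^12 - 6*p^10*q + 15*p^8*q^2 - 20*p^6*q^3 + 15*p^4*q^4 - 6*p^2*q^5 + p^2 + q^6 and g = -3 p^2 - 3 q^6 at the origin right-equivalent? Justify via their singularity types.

Yes.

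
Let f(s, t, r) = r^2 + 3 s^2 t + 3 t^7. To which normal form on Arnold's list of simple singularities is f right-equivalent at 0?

D_{8}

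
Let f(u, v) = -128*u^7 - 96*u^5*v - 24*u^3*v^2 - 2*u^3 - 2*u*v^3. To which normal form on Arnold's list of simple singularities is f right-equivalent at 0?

The Hessian of f at 0 has rank 0. Corank 2; j^3 = -2*u^3 is a perfect cube, so E-series; the 4-jet and mu = 7 give E_7.

E_7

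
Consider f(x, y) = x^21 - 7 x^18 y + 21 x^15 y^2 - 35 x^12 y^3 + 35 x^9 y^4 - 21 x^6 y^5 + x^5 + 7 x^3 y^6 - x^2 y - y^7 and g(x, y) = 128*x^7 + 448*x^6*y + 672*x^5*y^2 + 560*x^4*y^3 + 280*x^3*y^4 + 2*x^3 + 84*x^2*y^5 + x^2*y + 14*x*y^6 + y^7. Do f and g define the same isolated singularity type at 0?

The Hessian of f at 0 has rank 0. Corank 2; j^3 = -x^2*y has shape L^2 M (L != M), so D-series; mu = 8 gives D_8. The Hessian of g at 0 has rank 0. Corank 2; j^3 = x^2*(2*x + y) has shape L^2 M (L != M), so D-series; mu = 8 gives D_8. Both have type D_8, hence right-equivalent.

Yes.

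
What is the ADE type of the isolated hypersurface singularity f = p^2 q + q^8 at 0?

The Hessian of f at 0 has rank 0. Corank 2; j^3 = p^2*q has shape L^2 M (L != M), so D-series; mu = 9 gives D_9.

D_{9}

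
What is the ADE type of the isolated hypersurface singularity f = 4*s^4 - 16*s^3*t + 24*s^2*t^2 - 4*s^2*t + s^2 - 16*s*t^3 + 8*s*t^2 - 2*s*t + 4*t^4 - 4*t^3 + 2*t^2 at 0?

A1

The Hessian of f at 0 has rank 2. Corank 0: nondegenerate Morse point, so A_1.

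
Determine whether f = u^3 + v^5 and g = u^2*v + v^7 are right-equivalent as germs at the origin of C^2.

No.

The Hessian of f at 0 is [[0, 0], [0, 0]] with rank 0, so corank 2. A Groebner basis of the Jacobian ideal J(f) in C{u,v} is {v^4, u^2}; counting standard monomials gives mu = 8. Corank 2; j^3 = u^3 is a perfect cube, so E-series; the 5-jet and mu = 8 give E_8. The Hessian of g at 0 is [[0, 0], [0, 0]] with rank 0, so corank 2. A Groebner basis of the Jacobian ideal J(g) in C{u,v} is {u^2/7 + v^6, u^3, u*v}; counting standard monomials gives mu = 8. Corank 2; j^3 = u^2*v has shape L^2 M (L != M), so D-series; mu = 8 gives D_8. f is E_8 but g is D_8, hence not right-equivalent.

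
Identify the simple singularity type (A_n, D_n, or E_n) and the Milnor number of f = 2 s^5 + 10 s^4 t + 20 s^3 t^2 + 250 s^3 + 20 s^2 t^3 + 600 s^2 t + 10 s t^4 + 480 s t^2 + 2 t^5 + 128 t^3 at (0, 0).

Type E_8, Milnor number mu = 8.

The Hessian of f at 0 is [[0, 0], [0, 0]] with rank 0, so corank 2. A Groebner basis of the Jacobian ideal J(f) in C{s,t} is {t^5, s*t^3 + 17*t^4/20, s^2 + 8*s*t/5 + 16*t^2/25}; counting standard monomials gives mu = 8. Corank 2; j^3 = 2*(5*s + 4*t)^3 is a perfect cube, so E-series; the 5-jet and mu = 8 give E_8.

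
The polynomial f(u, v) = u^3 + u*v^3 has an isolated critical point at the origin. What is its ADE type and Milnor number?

The Hessian of f at 0 has rank 0. Corank 2; j^3 = u^3 is a perfect cube, so E-series; the 4-jet and mu = 7 give E_7.

Type E7, Milnor number mu = 7.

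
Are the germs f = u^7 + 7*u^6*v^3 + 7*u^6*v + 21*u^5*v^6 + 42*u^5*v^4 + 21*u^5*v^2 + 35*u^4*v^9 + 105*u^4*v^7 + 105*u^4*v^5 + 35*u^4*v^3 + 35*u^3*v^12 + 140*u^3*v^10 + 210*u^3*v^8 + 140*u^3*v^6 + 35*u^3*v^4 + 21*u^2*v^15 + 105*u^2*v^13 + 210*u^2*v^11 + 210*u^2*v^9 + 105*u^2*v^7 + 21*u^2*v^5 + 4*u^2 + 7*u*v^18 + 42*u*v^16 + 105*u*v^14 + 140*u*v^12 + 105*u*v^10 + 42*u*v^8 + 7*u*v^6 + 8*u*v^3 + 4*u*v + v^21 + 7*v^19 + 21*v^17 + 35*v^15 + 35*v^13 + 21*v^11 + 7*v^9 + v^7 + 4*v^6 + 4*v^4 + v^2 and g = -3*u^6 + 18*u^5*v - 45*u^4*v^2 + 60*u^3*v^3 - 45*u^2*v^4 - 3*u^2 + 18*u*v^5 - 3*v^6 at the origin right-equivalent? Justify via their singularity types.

No.

The Hessian of f at 0 has rank 1. Corank 1: A-series; mu = 6 gives A_6. The Hessian of g at 0 has rank 1. Corank 1: A-series; mu = 5 gives A_5. f is A_6 but g is A_5, hence not right-equivalent.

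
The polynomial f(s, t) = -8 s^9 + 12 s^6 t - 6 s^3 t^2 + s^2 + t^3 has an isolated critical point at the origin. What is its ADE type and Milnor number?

The Hessian of f at 0 has rank 1. Corank 1: A-series; mu = 2 gives A_2.

Type A2, Milnor number mu = 2.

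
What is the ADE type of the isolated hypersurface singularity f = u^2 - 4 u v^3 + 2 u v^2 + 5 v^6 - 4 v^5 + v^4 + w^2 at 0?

The Hessian of f at 0 is [[2, 0, 0], [0, 0, 0], [0, 0, 2]] with rank 2, so corank 1. A Groebner basis of the Jacobian ideal J(f) in C{u,v,w} is {u*v^2 + u*v/2 + u/4 + v^2/4, -u/2 + v^3 - v^2/2, u^2 - u*v/2 - u/4 - v^2/4, w}; counting standard monomials gives mu = 5. Corank 1: A-series; mu = 5 gives A_5.

A5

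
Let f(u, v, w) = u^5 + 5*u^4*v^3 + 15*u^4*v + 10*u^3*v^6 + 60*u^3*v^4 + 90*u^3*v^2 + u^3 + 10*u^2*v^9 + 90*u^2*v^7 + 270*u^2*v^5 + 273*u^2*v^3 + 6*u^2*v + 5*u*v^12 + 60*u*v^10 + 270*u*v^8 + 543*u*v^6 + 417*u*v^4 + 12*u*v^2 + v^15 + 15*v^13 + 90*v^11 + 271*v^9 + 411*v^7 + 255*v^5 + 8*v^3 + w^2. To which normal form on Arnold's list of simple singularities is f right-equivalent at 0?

The Hessian of f at 0 has rank 1. Corank 2; j^3 = (u + 2*v)^3 is a perfect cube, so E-series; the 5-jet and mu = 8 give E_8.

E_{8}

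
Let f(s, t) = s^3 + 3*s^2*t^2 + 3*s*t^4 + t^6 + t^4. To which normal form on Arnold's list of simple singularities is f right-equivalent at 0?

E_{6}

The Hessian of f at 0 has rank 0. Corank 2; j^3 = s^3 is a perfect cube, so E-series; the 4-jet and mu = 6 give E_6.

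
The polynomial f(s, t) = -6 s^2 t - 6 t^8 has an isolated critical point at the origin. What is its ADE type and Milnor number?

Type D_9, Milnor number mu = 9.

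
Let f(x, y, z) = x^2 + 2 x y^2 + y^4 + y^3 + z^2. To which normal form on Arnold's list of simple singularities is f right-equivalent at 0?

A_2

The Hessian of f at 0 is [[2, 0, 0], [0, 0, 0], [0, 0, 2]] with rank 2, so corank 1. A Groebner basis of the Jacobian ideal J(f) in C{x,y,z} is {y^2, x, z}; counting standard monomials gives mu = 2. Corank 1: A-series; mu = 2 gives A_2.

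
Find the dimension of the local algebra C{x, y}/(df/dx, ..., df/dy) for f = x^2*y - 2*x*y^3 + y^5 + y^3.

4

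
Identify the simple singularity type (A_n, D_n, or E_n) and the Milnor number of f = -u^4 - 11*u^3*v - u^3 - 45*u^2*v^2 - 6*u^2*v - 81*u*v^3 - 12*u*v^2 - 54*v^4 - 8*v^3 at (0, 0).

Type E_{7}, Milnor number mu = 7.

The Hessian of f at 0 is [[0, 0], [0, 0]] with rank 0, so corank 2. A Groebner basis of the Jacobian ideal J(f) in C{u,v} is {3*u^2 + 12*u*v + v^4 + v^3 + 12*v^2, u^3 + 30*u^2 + 120*u*v + 18*v^3 + 120*v^2, u^2*v - 9*u^2 - 36*u*v - 7*v^3 - 36*v^2, 2*u^2 + u*v^2 + 8*u*v + 8*v^3/3 + 8*v^2}; counting standard monomials gives mu = 7. Corank 2; j^3 = -(u + 2*v)^3 is a perfect cube, so E-series; the 4-jet and mu = 7 give E_7.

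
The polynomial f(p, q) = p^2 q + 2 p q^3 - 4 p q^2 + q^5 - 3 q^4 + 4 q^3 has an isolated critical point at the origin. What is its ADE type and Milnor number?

Type D_{5}, Milnor number mu = 5.

The Hessian of f at 0 has rank 0. Corank 2; j^3 = q*(p - 2*q)^2 has shape L^2 M (L != M), so D-series; mu = 5 gives D_5.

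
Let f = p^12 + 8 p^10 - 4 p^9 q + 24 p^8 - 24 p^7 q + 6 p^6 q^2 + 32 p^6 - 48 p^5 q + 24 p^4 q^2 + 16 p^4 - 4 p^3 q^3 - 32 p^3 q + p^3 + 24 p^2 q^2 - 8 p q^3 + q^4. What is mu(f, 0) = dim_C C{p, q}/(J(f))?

The Hessian of f at 0 has rank 0. Corank 2; j^3 = p^3 is a perfect cube, so E-series; the 4-jet and mu = 6 give E_6.

6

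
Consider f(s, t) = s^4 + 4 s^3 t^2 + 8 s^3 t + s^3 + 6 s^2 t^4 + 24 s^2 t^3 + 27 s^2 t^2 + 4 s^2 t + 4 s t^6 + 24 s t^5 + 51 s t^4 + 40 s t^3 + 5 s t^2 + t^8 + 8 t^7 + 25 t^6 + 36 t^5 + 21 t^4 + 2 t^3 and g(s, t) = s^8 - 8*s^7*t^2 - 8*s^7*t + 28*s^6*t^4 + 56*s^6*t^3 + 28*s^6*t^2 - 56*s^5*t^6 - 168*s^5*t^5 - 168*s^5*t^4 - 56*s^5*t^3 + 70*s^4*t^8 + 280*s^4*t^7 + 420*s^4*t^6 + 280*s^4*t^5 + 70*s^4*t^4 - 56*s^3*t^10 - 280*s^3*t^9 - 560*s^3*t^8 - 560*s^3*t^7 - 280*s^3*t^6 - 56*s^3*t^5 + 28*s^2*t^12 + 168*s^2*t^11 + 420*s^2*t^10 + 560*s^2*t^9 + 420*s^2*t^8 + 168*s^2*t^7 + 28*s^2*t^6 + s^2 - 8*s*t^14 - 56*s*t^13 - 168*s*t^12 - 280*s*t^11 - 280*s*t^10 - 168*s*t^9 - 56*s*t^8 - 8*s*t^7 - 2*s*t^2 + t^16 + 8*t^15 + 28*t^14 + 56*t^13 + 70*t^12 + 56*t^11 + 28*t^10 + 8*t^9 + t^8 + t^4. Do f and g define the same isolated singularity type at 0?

The Hessian of f at 0 is [[0, 0], [0, 0]] with rank 0, so corank 2. A Groebner basis of the Jacobian ideal J(f) in C{s,t} is {s*t^2 + s*t/3 + t^2/3, -s*t/3 + t^3 - t^2/3, s^2 + 10*s*t/3 + 7*t^2/3}; counting standard monomials gives mu = 5. Corank 2; j^3 = (s + t)^2*(s + 2*t) has shape L^2 M (L != M), so D-series; mu = 5 gives D_5. The Hessian of g at 0 is [[2, 0], [0, 0]] with rank 1, so corank 1. A Groebner basis of the Jacobian ideal J(g) in C{s,t} is {s^4, s^3*t, -s + t^2}; counting standard monomials gives mu = 7. Corank 1: A-series; mu = 7 gives A_7. f is D_5 but g is A_7, hence not right-equivalent.

No.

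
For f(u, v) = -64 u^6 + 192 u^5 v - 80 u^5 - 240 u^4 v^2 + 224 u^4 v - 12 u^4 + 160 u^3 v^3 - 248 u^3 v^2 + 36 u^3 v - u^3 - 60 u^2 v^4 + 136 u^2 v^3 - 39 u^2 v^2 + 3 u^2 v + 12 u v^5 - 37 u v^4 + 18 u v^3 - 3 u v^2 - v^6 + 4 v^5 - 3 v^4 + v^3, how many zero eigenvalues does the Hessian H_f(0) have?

2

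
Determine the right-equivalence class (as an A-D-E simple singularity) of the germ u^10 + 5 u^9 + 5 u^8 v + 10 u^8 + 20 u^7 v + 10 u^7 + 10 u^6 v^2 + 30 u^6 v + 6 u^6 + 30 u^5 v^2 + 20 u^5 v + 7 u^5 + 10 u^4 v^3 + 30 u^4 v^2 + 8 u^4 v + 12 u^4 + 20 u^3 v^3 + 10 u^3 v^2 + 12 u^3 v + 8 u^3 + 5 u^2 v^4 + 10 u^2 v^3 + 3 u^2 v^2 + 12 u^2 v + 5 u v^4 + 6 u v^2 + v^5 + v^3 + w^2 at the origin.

The Hessian of f at 0 is [[0, 0, 0], [0, 0, 0], [0, 0, 2]] with rank 1, so corank 2. A Groebner basis of the Jacobian ideal J(f) in C{u,v,w} is {-32*u^2*v + 128*u^2 + 128*u*v + v^4 + 8*v^3 + 32*v^2, u^3 + 3*u^2*v/2 - 3*u^2 - 3*u*v - v^3/4 - 3*v^2/4, 4*u^2 + u*v^2 + 4*u*v + v^3/2 + v^2, w}; counting standard monomials gives mu = 8. Corank 2; j^3 = (2*u + v)^3 is a perfect cube, so E-series; the 5-jet and mu = 8 give E_8.

E_{8}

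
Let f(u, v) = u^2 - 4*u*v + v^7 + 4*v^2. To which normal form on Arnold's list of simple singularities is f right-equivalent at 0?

A_6

The Hessian of f at 0 is [[2, -4], [-4, 8]] with rank 1, so corank 1. A Groebner basis of the Jacobian ideal J(f) in C{u,v} is {v^6, u - 2*v}; counting standard monomials gives mu = 6. Corank 1: A-series; mu = 6 gives A_6.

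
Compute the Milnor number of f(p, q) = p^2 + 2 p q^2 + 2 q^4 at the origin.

The Hessian of f at 0 is [[2, 0], [0, 0]] with rank 1, so corank 1. A Groebner basis of the Jacobian ideal J(f) in C{p,q} is {p^2, p*q, p + q^2}; counting standard monomials gives mu = 3. Corank 1: A-series; mu = 3 gives A_3.

3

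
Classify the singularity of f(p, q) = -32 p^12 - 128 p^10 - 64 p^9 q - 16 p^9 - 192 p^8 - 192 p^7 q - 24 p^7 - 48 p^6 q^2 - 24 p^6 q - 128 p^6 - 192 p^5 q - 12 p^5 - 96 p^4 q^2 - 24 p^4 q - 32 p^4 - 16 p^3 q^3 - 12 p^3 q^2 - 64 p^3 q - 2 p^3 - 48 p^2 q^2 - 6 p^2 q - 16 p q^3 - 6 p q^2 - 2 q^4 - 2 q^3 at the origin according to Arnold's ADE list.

E_{6}

The Hessian of f at 0 is [[0, 0], [0, 0]] with rank 0, so corank 2. A Groebner basis of the Jacobian ideal J(f) in C{p,q} is {q^4, p*q^2 + 5*q^3/6, p^2 + 2*p*q + q^2}; counting standard monomials gives mu = 6. Corank 2; j^3 = -2*(p + q)^3 is a perfect cube, so E-series; the 4-jet and mu = 6 give E_6.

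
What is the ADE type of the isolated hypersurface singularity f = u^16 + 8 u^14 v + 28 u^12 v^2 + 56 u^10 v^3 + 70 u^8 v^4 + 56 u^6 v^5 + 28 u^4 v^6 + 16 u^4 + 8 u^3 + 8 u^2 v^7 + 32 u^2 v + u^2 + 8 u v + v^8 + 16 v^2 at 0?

The Hessian of f at 0 has rank 1. Corank 1: A-series; mu = 7 gives A_7.

A_7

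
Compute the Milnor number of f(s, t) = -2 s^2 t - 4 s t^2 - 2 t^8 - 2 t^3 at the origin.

9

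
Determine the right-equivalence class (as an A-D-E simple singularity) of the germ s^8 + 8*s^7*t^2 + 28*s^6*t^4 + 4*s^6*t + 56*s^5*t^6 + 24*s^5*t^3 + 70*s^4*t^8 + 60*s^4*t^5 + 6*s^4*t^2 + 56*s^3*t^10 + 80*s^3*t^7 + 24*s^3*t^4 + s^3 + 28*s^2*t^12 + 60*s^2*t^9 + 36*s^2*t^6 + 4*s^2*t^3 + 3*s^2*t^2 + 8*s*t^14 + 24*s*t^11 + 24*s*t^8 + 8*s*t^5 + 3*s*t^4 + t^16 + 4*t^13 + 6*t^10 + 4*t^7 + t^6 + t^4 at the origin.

E_{6}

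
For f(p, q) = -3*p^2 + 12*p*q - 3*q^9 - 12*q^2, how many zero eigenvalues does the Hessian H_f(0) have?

Hessian at 0 has rank 1.

1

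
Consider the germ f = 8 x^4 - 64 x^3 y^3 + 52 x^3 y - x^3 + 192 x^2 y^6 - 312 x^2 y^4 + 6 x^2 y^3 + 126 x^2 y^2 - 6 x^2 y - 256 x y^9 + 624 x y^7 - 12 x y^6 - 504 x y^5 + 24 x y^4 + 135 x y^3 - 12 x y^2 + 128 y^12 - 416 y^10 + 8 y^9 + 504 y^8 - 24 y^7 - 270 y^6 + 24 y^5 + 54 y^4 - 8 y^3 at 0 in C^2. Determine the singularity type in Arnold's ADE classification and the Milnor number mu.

The Hessian of f at 0 has rank 0. Corank 2; j^3 = -(x + 2*y)^3 is a perfect cube, so E-series; the 4-jet and mu = 7 give E_7.

Type E_{7}, Milnor number mu = 7.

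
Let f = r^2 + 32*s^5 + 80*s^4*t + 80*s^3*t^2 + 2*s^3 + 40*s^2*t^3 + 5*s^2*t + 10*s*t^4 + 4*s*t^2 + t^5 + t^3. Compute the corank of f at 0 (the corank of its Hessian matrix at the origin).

2

Hessian at 0 has rank 1.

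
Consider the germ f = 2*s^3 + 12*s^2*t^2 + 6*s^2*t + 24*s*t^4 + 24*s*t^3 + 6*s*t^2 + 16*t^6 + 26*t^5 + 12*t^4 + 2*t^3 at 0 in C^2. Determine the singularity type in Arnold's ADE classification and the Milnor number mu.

Type E_{8}, Milnor number mu = 8.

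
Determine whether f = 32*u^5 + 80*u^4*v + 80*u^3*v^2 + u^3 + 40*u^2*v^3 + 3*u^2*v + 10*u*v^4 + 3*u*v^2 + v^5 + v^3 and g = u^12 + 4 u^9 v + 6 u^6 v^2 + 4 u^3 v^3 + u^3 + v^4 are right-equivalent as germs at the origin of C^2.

No.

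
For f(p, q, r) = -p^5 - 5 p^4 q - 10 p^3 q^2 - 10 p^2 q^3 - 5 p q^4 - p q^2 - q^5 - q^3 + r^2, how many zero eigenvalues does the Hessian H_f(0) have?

The Hessian at 0 is [[0, 0, 0], [0, 0, 0], [0, 0, 2]] of rank 1; hence corank 2.

2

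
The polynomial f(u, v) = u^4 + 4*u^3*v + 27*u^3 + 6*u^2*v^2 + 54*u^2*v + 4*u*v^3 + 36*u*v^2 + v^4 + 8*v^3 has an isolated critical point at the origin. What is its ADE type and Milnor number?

The Hessian of f at 0 is [[0, 0], [0, 0]] with rank 0, so corank 2. A Groebner basis of the Jacobian ideal J(f) in C{u,v} is {v^4, u*v^2 + 7*v^3/9, u^2 + 4*u*v/3 + 4*v^2/9}; counting standard monomials gives mu = 6. Corank 2; j^3 = (3*u + 2*v)^3 is a perfect cube, so E-series; the 4-jet and mu = 6 give E_6.

Type E_{6}, Milnor number mu = 6.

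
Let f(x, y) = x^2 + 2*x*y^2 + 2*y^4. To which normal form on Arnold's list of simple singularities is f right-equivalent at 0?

A_3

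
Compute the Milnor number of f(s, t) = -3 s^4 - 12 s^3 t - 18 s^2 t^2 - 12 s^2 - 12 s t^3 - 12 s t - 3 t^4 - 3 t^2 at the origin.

The Hessian of f at 0 has rank 1. Corank 1: A-series; mu = 3 gives A_3.

3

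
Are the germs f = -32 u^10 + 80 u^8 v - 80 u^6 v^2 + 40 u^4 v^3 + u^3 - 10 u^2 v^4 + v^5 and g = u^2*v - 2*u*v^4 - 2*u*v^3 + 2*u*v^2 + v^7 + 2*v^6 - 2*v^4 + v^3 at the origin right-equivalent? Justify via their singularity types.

No.

The Hessian of f at 0 has rank 0. Corank 2; j^3 = u^3 is a perfect cube, so E-series; the 5-jet and mu = 8 give E_8. The Hessian of g at 0 has rank 0. Corank 2; j^3 = v*(u + v)^2 has shape L^2 M (L != M), so D-series; mu = 6 gives D_6. f is E_8 but g is D_6, hence not right-equivalent.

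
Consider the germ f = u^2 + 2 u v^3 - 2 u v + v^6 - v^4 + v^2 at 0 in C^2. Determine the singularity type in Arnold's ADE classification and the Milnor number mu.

The Hessian of f at 0 is [[2, -2], [-2, 2]] with rank 1, so corank 1. A Groebner basis of the Jacobian ideal J(f) in C{u,v} is {v^3, u - v}; counting standard monomials gives mu = 3. Corank 1: A-series; mu = 3 gives A_3.

Type A_{3}, Milnor number mu = 3.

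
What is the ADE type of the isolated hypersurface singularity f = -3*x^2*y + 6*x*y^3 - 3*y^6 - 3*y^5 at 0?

D_{7}

The Hessian of f at 0 has rank 0. Corank 2; j^3 = -3*x^2*y has shape L^2 M (L != M), so D-series; mu = 7 gives D_7.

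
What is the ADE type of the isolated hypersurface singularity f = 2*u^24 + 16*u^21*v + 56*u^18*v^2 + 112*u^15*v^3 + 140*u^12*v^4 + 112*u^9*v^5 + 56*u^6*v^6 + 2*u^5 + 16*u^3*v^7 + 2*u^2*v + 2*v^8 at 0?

The Hessian of f at 0 is [[0, 0], [0, 0]] with rank 0, so corank 2. A Groebner basis of the Jacobian ideal J(f) in C{u,v} is {u^2/8 + v^7, u^3, u*v}; counting standard monomials gives mu = 9. Corank 2; j^3 = 2*u^2*v has shape L^2 M (L != M), so D-series; mu = 9 gives D_9.

D_9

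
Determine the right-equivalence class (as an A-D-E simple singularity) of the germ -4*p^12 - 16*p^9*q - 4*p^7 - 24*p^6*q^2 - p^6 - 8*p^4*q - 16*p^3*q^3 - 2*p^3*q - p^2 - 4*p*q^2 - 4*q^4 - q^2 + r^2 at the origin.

The Hessian of f at 0 has rank 3. Corank 0: nondegenerate Morse point, so A_1.

A_1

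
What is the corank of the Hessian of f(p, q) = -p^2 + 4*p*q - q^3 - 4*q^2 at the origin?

Hessian at 0 has rank 1.

1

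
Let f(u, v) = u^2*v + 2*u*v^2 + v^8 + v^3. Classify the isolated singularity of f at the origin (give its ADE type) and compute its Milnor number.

Type D_9, Milnor number mu = 9.

The Hessian of f at 0 is [[0, 0], [0, 0]] with rank 0, so corank 2. A Groebner basis of the Jacobian ideal J(f) in C{u,v} is {u^2/8 + v^7 - v^2/8, u^3 + v^3, u*v + v^2}; counting standard monomials gives mu = 9. Corank 2; j^3 = v*(u + v)^2 has shape L^2 M (L != M), so D-series; mu = 9 gives D_9.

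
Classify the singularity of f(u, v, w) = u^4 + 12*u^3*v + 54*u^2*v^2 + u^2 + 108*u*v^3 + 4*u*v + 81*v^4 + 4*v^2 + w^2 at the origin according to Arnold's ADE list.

The Hessian of f at 0 is [[2, 4, 0], [4, 8, 0], [0, 0, 2]] with rank 2, so corank 1. A Groebner basis of the Jacobian ideal J(f) in C{u,v,w} is {v^3, u + 2*v, w}; counting standard monomials gives mu = 3. Corank 1: A-series; mu = 3 gives A_3.

A_{3}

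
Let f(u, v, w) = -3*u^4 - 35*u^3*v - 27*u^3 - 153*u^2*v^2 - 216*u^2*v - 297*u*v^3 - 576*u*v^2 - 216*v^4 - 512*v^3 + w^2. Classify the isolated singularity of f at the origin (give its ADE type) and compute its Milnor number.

Type E7, Milnor number mu = 7.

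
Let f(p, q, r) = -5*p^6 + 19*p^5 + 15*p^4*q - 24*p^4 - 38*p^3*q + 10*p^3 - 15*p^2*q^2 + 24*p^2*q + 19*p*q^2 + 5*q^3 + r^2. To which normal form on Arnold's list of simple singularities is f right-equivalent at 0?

D_4

The Hessian of f at 0 has rank 1. Corank 2; j^3 = (p + q)*(10*p^2 + 14*p*q + 5*q^2) splits into three distinct lines over C (the quadratic factor has nonzero discriminant), so D_4.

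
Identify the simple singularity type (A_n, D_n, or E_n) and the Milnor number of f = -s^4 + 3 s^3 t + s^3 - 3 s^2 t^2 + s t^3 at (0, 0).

Type E7, Milnor number mu = 7.

The Hessian of f at 0 has rank 0. Corank 2; j^3 = s^3 is a perfect cube, so E-series; the 4-jet and mu = 7 give E_7.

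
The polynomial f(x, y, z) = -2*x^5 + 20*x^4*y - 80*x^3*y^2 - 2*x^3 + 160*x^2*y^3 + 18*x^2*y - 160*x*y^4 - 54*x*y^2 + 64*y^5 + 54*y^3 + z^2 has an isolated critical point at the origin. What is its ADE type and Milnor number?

Type E_8, Milnor number mu = 8.

The Hessian of f at 0 is [[0, 0, 0], [0, 0, 0], [0, 0, 2]] with rank 1, so corank 2. A Groebner basis of the Jacobian ideal J(f) in C{x,y,z} is {y^5, x*y^3 - 11*y^4/4, x^2 - 6*x*y + 9*y^2, z}; counting standard monomials gives mu = 8. Corank 2; j^3 = -2*(x - 3*y)^3 is a perfect cube, so E-series; the 5-jet and mu = 8 give E_8.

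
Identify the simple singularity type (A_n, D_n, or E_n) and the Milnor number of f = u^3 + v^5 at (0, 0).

The Hessian of f at 0 is [[0, 0], [0, 0]] with rank 0, so corank 2. A Groebner basis of the Jacobian ideal J(f) in C{u,v} is {v^4, u^2}; counting standard monomials gives mu = 8. Corank 2; j^3 = u^3 is a perfect cube, so E-series; the 5-jet and mu = 8 give E_8.

Type E_8, Milnor number mu = 8.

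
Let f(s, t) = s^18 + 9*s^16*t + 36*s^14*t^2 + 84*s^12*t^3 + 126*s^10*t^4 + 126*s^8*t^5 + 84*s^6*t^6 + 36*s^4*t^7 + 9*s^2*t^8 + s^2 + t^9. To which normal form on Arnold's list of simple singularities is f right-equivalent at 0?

A_{8}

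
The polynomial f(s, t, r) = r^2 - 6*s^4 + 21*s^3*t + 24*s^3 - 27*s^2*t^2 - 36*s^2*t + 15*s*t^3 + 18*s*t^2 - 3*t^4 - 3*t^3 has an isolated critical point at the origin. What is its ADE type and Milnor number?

Type E_7, Milnor number mu = 7.

The Hessian of f at 0 is [[0, 0, 0], [0, 0, 0], [0, 0, 2]] with rank 1, so corank 2. A Groebner basis of the Jacobian ideal J(f) in C{s,t,r} is {768*s^2 - 768*s*t + t^4 + 8*t^3 + 192*t^2, s^3 - 36*s^2 + 36*s*t - t^3/2 - 9*t^2, s^2*t - 40*s^2 + 40*s*t - 2*t^3/3 - 10*t^2, -32*s^2 + s*t^2 + 32*s*t - 5*t^3/6 - 8*t^2, r}; counting standard monomials gives mu = 7. Corank 2; j^3 = 3*(2*s - t)^3 is a perfect cube, so E-series; the 4-jet and mu = 7 give E_7.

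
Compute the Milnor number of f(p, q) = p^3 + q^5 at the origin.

8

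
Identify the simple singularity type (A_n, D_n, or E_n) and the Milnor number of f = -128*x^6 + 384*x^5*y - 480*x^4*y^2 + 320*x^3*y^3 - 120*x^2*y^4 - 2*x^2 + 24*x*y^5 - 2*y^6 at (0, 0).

Type A5, Milnor number mu = 5.

The Hessian of f at 0 is [[-4, 0], [0, 0]] with rank 1, so corank 1. A Groebner basis of the Jacobian ideal J(f) in C{x,y} is {y^5, x}; counting standard monomials gives mu = 5. Corank 1: A-series; mu = 5 gives A_5.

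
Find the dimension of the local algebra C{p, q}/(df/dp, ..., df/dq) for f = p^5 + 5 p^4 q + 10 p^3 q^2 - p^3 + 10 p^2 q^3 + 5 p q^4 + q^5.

8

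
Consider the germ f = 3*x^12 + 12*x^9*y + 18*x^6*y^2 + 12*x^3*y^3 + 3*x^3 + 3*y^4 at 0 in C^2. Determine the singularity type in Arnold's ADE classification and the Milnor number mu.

Type E_6, Milnor number mu = 6.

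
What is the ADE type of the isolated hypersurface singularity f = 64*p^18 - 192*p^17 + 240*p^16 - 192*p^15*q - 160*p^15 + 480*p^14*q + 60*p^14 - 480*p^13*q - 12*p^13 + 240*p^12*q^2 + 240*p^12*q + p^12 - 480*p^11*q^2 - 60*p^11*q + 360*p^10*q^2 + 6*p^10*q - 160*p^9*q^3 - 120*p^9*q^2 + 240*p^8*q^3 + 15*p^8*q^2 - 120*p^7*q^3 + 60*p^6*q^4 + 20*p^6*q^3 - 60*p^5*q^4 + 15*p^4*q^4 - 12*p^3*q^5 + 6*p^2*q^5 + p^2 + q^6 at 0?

A_{5}

The Hessian of f at 0 has rank 1. Corank 1: A-series; mu = 5 gives A_5.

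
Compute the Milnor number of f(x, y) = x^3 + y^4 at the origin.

6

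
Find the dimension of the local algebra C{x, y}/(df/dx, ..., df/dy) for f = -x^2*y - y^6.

7

The Hessian of f at 0 is [[0, 0], [0, 0]] with rank 0, so corank 2. A Groebner basis of the Jacobian ideal J(f) in C{x,y} is {x^2/6 + y^5, x^3, x*y}; counting standard monomials gives mu = 7. Corank 2; j^3 = -x^2*y has shape L^2 M (L != M), so D-series; mu = 7 gives D_7.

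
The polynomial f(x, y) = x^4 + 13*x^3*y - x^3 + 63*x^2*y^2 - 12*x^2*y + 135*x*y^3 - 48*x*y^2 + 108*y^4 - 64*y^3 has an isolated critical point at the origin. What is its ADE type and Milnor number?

Type E_{7}, Milnor number mu = 7.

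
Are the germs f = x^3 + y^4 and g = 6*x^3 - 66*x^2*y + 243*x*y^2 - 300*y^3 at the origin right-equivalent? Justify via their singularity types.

The Hessian of f at 0 has rank 0. Corank 2; j^3 = x^3 is a perfect cube, so E-series; the 4-jet and mu = 6 give E_6. The Hessian of g at 0 has rank 0. Corank 2; j^3 = 3*(x - 4*y)*(2*x^2 - 14*x*y + 25*y^2) splits into three distinct lines over C (the quadratic factor has nonzero discriminant), so D_4. f is E_6 but g is D_4, hence not right-equivalent.

No.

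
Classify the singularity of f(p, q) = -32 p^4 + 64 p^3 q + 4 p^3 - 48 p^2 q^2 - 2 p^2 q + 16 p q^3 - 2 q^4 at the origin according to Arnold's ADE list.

The Hessian of f at 0 is [[0, 0], [0, 0]] with rank 0, so corank 2. A Groebner basis of the Jacobian ideal J(f) in C{p,q} is {p*q^2, p*q/8 + q^3, p^2 - p*q/2}; counting standard monomials gives mu = 5. Corank 2; j^3 = 2*p^2*(2*p - q) has shape L^2 M (L != M), so D-series; mu = 5 gives D_5.

D5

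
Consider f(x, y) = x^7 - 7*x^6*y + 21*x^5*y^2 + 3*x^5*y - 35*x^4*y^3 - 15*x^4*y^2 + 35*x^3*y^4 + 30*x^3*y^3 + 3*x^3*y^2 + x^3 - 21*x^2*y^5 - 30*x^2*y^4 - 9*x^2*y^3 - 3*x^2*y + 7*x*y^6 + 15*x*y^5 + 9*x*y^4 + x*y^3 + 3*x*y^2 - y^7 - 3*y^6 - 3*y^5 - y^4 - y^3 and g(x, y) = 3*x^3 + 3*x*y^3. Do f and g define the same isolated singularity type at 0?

The Hessian of f at 0 has rank 0. Corank 2; j^3 = (x - y)^3 is a perfect cube, so E-series; the 4-jet and mu = 7 give E_7. The Hessian of g at 0 has rank 0. Corank 2; j^3 = 3*x^3 is a perfect cube, so E-series; the 4-jet and mu = 7 give E_7. Both have type E_7, hence right-equivalent.

Yes.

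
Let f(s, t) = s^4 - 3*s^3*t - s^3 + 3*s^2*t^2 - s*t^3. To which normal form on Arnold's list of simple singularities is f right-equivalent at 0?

E_7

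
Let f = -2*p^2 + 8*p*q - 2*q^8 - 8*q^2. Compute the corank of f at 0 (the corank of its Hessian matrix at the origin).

The Hessian at 0 is [[-4, 8], [8, -16]] of rank 1; hence corank 1.

1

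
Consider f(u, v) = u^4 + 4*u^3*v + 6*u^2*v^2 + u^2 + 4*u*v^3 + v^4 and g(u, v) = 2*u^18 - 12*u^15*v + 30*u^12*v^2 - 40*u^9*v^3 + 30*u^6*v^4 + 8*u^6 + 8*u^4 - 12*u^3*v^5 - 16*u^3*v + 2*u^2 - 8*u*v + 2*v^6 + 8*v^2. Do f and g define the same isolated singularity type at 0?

No.

The Hessian of f at 0 has rank 1. Corank 1: A-series; mu = 3 gives A_3. The Hessian of g at 0 has rank 1. Corank 1: A-series; mu = 5 gives A_5. f is A_3 but g is A_5, hence not right-equivalent.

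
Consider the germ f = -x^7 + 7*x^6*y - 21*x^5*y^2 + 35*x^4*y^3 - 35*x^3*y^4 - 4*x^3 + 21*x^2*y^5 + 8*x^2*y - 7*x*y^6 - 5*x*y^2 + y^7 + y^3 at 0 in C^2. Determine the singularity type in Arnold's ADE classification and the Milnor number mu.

Type D8, Milnor number mu = 8.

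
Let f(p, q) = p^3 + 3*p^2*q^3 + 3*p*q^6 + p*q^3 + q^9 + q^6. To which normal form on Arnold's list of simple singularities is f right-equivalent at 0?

E7

The Hessian of f at 0 has rank 0. Corank 2; j^3 = p^3 is a perfect cube, so E-series; the 4-jet and mu = 7 give E_7.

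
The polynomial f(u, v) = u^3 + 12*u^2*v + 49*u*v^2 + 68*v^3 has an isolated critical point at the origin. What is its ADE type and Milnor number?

Type D_{4}, Milnor number mu = 4.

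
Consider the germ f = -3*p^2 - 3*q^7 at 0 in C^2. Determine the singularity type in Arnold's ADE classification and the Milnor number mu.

The Hessian of f at 0 is [[-6, 0], [0, 0]] with rank 1, so corank 1. A Groebner basis of the Jacobian ideal J(f) in C{p,q} is {q^6, p}; counting standard monomials gives mu = 6. Corank 1: A-series; mu = 6 gives A_6.

Type A_{6}, Milnor number mu = 6.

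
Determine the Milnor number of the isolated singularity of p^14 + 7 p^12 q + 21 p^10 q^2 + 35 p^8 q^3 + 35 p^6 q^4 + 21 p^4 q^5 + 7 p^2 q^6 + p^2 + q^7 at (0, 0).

6

The Hessian of f at 0 has rank 1. Corank 1: A-series; mu = 6 gives A_6.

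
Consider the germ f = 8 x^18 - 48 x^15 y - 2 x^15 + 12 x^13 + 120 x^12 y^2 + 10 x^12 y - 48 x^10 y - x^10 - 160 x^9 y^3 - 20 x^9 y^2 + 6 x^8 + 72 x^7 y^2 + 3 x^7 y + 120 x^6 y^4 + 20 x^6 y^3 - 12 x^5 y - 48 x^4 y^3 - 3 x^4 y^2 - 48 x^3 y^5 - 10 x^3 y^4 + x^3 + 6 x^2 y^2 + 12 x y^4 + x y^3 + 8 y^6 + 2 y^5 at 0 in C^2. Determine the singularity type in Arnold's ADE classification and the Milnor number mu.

Type E_7, Milnor number mu = 7.

The Hessian of f at 0 has rank 0. Corank 2; j^3 = x^3 is a perfect cube, so E-series; the 4-jet and mu = 7 give E_7.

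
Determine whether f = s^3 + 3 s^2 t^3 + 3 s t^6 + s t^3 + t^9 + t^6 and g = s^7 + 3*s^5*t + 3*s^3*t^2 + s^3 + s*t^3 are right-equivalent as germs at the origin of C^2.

The Hessian of f at 0 has rank 0. Corank 2; j^3 = s^3 is a perfect cube, so E-series; the 4-jet and mu = 7 give E_7. The Hessian of g at 0 has rank 0. Corank 2; j^3 = s^3 is a perfect cube, so E-series; the 4-jet and mu = 7 give E_7. Both have type E_7, hence right-equivalent.

Yes.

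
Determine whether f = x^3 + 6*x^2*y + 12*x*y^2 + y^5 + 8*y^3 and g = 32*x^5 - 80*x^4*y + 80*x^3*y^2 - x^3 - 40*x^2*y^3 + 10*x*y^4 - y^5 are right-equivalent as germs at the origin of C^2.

The Hessian of f at 0 has rank 0. Corank 2; j^3 = (x + 2*y)^3 is a perfect cube, so E-series; the 5-jet and mu = 8 give E_8. The Hessian of g at 0 has rank 0. Corank 2; j^3 = -x^3 is a perfect cube, so E-series; the 5-jet and mu = 8 give E_8. Both have type E_8, hence right-equivalent.

Yes.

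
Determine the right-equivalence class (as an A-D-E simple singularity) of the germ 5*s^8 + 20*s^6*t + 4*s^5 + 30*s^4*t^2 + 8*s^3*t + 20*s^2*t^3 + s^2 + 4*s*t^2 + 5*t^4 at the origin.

A3

The Hessian of f at 0 has rank 1. Corank 1: A-series; mu = 3 gives A_3.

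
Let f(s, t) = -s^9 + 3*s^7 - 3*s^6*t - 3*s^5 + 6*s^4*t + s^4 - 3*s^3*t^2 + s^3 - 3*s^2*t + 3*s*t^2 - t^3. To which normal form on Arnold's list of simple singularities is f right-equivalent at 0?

E6

The Hessian of f at 0 has rank 0. Corank 2; j^3 = (s - t)^3 is a perfect cube, so E-series; the 4-jet and mu = 6 give E_6.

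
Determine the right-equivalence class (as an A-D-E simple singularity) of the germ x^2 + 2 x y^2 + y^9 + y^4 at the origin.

A_8

The Hessian of f at 0 has rank 1. Corank 1: A-series; mu = 8 gives A_8.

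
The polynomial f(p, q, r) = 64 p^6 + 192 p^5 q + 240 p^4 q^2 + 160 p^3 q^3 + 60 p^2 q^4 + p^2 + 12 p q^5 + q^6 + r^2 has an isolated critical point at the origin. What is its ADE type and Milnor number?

Type A5, Milnor number mu = 5.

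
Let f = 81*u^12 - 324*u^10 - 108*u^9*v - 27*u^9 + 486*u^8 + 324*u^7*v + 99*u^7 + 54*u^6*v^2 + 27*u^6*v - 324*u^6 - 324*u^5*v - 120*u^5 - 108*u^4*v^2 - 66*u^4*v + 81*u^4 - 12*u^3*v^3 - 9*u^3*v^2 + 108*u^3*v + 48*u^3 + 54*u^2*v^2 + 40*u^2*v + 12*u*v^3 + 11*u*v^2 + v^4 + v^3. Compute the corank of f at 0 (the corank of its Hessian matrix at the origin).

Hessian at 0 has rank 0.

2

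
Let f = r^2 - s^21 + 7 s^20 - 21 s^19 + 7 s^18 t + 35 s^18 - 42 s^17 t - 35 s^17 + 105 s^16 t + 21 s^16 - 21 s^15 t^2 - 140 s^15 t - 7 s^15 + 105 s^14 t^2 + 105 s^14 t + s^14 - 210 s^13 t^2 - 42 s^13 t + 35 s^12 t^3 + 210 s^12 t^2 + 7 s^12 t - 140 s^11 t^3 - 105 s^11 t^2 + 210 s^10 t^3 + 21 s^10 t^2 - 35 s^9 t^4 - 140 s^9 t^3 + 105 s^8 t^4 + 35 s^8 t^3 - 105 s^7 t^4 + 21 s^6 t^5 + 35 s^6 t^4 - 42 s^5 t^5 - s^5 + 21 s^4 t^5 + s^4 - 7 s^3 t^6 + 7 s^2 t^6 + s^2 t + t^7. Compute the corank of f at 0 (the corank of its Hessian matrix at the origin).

2

Hessian at 0 has rank 1.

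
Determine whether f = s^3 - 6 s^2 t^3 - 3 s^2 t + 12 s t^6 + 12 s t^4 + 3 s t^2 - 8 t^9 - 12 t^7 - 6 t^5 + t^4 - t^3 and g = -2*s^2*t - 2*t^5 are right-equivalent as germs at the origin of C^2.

The Hessian of f at 0 is [[0, 0], [0, 0]] with rank 0, so corank 2. A Groebner basis of the Jacobian ideal J(f) in C{s,t} is {t^3, s^2 - 2*s*t + t^2}; counting standard monomials gives mu = 6. Corank 2; j^3 = (s - t)^3 is a perfect cube, so E-series; the 4-jet and mu = 6 give E_6. The Hessian of g at 0 is [[0, 0], [0, 0]] with rank 0, so corank 2. A Groebner basis of the Jacobian ideal J(g) in C{s,t} is {s^2/5 + t^4, s^3, s*t}; counting standard monomials gives mu = 6. Corank 2; j^3 = -2*s^2*t has shape L^2 M (L != M), so D-series; mu = 6 gives D_6. f is E_6 but g is D_6, hence not right-equivalent.

No.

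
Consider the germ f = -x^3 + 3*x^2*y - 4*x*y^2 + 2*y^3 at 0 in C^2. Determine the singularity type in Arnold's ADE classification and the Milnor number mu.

Type D_4, Milnor number mu = 4.

The Hessian of f at 0 has rank 0. Corank 2; j^3 = -(x - y)*(x^2 - 2*x*y + 2*y^2) splits into three distinct lines over C (the quadratic factor has nonzero discriminant), so D_4.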